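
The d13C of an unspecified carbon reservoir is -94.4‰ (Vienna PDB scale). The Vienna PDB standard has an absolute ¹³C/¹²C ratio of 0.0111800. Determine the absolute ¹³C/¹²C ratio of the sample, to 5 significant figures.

0.010125

R_sample = R_standard × (d13C/1000 + 1)
R_sample = 0.0111800 × (-94.4/1000 + 1) = 0.0111800 × 0.905600
R_sample = 0.0101246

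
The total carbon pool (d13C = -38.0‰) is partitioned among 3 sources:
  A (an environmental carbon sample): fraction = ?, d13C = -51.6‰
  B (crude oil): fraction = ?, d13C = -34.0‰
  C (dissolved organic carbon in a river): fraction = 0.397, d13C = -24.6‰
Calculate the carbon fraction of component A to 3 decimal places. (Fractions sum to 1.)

0.439

Let f_A and f_B be the unknown fractions; fractions sum to 1 so f_A + f_B = 0.603.
Mass balance: Σ fᵢ·δᵢ = δ_bulk ⇒ f_A·(-51.6) + f_B·(-34.0) = -38.0 − (-9.766) = -28.234
Substitute f_B = 0.603 − f_A:
f_A·(-51.6 − -34.0) = -28.234 − 0.603×(-34.0) = -7.732
f_A = -7.732 / -17.6 = 0.4393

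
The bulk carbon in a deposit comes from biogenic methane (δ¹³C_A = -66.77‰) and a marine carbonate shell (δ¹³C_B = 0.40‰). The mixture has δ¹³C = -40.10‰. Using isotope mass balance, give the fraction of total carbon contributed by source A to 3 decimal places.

δ_mix = f_A·δ_A + (1 − f_A)·δ_B  ⇒  f_A = (δ_mix − δ_B)/(δ_A − δ_B)
f_A = (-40.10 − (0.40)) / (-66.77 − (0.40))
f_A = -40.50 / -67.17 = 0.6029

0.603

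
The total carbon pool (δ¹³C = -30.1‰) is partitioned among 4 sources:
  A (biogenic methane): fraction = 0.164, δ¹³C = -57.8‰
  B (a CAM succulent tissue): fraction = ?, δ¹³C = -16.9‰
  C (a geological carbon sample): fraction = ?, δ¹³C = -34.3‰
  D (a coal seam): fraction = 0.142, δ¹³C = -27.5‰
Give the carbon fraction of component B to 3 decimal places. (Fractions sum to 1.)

0.407

Let f_B and f_C be the unknown fractions; fractions sum to 1 so f_B + f_C = 0.694.
Mass balance: Σ fᵢ·δᵢ = δ_bulk ⇒ f_B·(-16.9) + f_C·(-34.3) = -30.1 − (-13.384) = -16.716
Substitute f_C = 0.694 − f_B:
f_B·(-16.9 − -34.3) = -16.716 − 0.694×(-34.3) = 7.088
f_B = 7.088 / 17.4 = 0.4074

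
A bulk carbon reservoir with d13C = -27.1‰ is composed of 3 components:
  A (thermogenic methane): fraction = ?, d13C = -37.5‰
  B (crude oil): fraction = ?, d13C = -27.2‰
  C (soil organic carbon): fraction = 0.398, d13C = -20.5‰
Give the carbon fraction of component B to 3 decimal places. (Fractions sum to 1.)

Let f_B and f_A be the unknown fractions; fractions sum to 1 so f_B + f_A = 0.602.
Mass balance: Σ fᵢ·δᵢ = δ_bulk ⇒ f_B·(-27.2) + f_A·(-37.5) = -27.1 − (-8.159) = -18.941
Substitute f_A = 0.602 − f_B:
f_B·(-27.2 − -37.5) = -18.941 − 0.602×(-37.5) = 3.634
f_B = 3.634 / 10.3 = 0.3528

0.353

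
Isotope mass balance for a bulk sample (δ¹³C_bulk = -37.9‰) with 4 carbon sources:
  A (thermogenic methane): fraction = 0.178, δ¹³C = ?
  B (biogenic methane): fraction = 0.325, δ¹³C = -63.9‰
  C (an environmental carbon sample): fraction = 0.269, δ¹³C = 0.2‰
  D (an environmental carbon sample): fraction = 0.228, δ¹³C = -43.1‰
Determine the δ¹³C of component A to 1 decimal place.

Isotope mass balance: δ_bulk = Σ fᵢ·δᵢ.
-37.9 = 0.178×δ_A + 0.325×(-63.9) + 0.269×(0.2) + 0.228×(-43.1)
0.178·δ_A = -37.9 − (-30.541) = -7.359
δ_A = -7.359 / 0.178 = -41.35‰

-41.3‰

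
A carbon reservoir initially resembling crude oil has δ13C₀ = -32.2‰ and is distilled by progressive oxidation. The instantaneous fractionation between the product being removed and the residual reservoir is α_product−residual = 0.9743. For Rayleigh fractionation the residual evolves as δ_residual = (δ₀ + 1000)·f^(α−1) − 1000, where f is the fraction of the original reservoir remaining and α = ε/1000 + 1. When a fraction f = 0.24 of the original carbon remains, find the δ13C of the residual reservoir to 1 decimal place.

4.0‰

Rayleigh residual: δ_res = (δ₀ + 1000)·f^(α−1) − 1000
α − 1 = -0.02570
f^(α−1) = 0.24^(-0.02570) = 1.037358
δ_res = (-32.2 + 1000) × 1.037358 − 1000 = 1003.955 − 1000 = 3.95‰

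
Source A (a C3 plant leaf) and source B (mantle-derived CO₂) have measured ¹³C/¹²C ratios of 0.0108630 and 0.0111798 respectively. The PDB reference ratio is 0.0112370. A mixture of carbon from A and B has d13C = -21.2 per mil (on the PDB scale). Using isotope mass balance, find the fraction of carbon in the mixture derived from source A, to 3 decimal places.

δ_A = (0.0108630/0.0112370 − 1)×1000 = (0.966717 − 1)×1000 = -33.283 per mil
δ_B = (0.0111798/0.0112370 − 1)×1000 = (0.994910 − 1)×1000 = -5.090 per mil
f_A = (δ_mix − δ_B)/(δ_A − δ_B) = (-21.2 − (-5.090))/(-33.283 − (-5.090))
f_A = -16.110 / -28.193 = 0.5714

0.571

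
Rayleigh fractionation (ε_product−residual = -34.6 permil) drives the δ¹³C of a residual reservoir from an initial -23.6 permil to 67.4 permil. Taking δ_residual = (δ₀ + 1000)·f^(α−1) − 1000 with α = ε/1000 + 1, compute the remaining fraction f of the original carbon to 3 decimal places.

α − 1 = ε/1000 = -0.0346
(δ_res + 1000)/(δ₀ + 1000) = (67.4 + 1000)/(-23.6 + 1000) = 1067.4/976.4 = 1.093200
f = 1.093200^(1/-0.0346) = exp(ln(1.093200)/-0.0346) = exp(0.08911/-0.0346)
f = exp(-2.5754) = 0.0761

0.076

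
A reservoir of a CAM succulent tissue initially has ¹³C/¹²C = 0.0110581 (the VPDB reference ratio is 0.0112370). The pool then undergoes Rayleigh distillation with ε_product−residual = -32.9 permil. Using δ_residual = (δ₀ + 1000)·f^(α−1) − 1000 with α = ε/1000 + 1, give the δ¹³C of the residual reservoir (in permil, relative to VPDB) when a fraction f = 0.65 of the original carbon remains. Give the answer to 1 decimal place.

-1.9 permil

δ₀ = (0.0110581/0.0112370 − 1)×1000 = (0.984079 − 1)×1000 = -15.921 permil
α − 1 = ε/1000 = -0.0329
f^(α−1) = 0.65^(-0.0329) = 1.014274
δ_res = (-15.921 + 1000) × 1.014274 − 1000 = 998.126 − 1000 = -1.87 permil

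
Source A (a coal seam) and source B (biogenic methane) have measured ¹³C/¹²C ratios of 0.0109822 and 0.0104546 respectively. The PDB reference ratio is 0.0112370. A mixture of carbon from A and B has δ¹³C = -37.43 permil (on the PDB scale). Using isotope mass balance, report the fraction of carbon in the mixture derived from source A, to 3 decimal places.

δ_A = (0.0109822/0.0112370 − 1)×1000 = (0.977325 − 1)×1000 = -22.675 permil
δ_B = (0.0104546/0.0112370 − 1)×1000 = (0.930373 − 1)×1000 = -69.627 permil
f_A = (δ_mix − δ_B)/(δ_A − δ_B) = (-37.43 − (-69.627))/(-22.675 − (-69.627))
f_A = 32.197 / 46.952 = 0.6857

0.686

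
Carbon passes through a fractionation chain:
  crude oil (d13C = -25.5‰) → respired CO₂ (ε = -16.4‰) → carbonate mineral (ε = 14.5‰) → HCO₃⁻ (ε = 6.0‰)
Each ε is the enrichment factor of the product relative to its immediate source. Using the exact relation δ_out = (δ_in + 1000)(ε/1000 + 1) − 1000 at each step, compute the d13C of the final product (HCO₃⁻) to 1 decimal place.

-21.7‰

step 1: δ = (-25.50 + 1000)·(-16.4/1000 + 1) − 1000 = -41.48‰
step 2: δ = (-41.48 + 1000)·(14.5/1000 + 1) − 1000 = -27.58‰
step 3: δ = (-27.58 + 1000)·(6.0/1000 + 1) − 1000 = -21.75‰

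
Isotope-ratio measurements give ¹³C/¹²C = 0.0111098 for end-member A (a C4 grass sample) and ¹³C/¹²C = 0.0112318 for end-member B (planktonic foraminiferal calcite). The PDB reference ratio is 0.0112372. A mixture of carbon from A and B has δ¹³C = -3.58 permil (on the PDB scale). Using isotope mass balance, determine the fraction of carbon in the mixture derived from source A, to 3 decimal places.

δ_A = (0.0111098/0.0112372 − 1)×1000 = (0.988663 − 1)×1000 = -11.337 permil
δ_B = (0.0112318/0.0112372 − 1)×1000 = (0.999519 − 1)×1000 = -0.481 permil
f_A = (δ_mix − δ_B)/(δ_A − δ_B) = (-3.58 − (-0.481))/(-11.337 − (-0.481))
f_A = -3.099 / -10.857 = 0.2855

0.285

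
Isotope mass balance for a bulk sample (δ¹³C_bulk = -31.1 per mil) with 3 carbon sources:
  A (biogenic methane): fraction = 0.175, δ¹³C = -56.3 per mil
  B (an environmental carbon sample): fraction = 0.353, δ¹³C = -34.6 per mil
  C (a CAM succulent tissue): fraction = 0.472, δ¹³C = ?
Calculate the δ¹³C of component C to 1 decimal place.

Isotope mass balance: δ_bulk = Σ fᵢ·δᵢ.
-31.1 = 0.175×(-56.3) + 0.353×(-34.6) + 0.472×δ_C
0.472·δ_C = -31.1 − (-22.066) = -9.034
δ_C = -9.034 / 0.472 = -19.14 per mil

-19.1 per mil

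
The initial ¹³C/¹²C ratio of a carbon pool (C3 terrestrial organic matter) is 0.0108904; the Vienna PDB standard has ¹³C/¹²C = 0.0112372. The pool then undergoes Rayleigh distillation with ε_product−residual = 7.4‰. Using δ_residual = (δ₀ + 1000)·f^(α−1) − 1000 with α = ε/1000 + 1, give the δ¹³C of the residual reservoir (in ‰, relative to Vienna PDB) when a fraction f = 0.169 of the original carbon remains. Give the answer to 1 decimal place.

-43.5‰

δ₀ = (0.0108904/0.0112372 − 1)×1000 = (0.969138 − 1)×1000 = -30.862‰
α − 1 = ε/1000 = 0.0074
f^(α−1) = 0.169^(0.0074) = 0.986930
δ_res = (-30.862 + 1000) × 0.986930 − 1000 = 956.472 − 1000 = -43.53‰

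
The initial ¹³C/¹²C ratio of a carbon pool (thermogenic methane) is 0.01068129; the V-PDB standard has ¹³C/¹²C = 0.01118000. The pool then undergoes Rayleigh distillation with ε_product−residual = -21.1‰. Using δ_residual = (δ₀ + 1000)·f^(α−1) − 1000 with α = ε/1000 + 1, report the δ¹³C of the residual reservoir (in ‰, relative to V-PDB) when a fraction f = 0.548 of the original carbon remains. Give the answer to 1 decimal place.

δ₀ = (0.01068129/0.01118000 − 1)×1000 = (0.955393 − 1)×1000 = -44.607‰
α − 1 = ε/1000 = -0.0211
f^(α−1) = 0.548^(-0.0211) = 1.012772
δ_res = (-44.607 + 1000) × 1.012772 − 1000 = 967.595 − 1000 = -32.40‰

-32.4‰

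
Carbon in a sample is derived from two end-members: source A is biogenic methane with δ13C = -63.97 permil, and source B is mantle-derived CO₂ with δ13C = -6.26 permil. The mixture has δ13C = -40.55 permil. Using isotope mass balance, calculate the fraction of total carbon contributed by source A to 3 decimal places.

0.594

δ_mix = f_A·δ_A + (1 − f_A)·δ_B  ⇒  f_A = (δ_mix − δ_B)/(δ_A − δ_B)
f_A = (-40.55 − (-6.26)) / (-63.97 − (-6.26))
f_A = -34.29 / -57.71 = 0.5942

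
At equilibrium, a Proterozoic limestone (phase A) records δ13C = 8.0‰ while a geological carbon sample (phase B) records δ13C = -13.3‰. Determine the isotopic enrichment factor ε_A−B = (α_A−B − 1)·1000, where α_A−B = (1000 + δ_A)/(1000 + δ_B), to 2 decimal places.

α_A−B = (1000 + 8.0) / (1000 + -13.3) = 1008.0 / 986.7 = 1.021587
ε_A−B = (1.021587 − 1) × 1000 = 21.587‰
(The approximation ε ≈ δ_A − δ_B would give 21.3‰.)

21.59‰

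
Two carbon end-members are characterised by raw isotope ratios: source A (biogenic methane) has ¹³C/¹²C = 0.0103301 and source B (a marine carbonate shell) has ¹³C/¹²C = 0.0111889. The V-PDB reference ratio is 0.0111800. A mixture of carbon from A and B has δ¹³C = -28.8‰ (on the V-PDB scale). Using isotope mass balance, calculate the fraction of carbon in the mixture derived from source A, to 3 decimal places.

0.385

δ_A = (0.0103301/0.0111800 − 1)×1000 = (0.923980 − 1)×1000 = -76.020‰
δ_B = (0.0111889/0.0111800 − 1)×1000 = (1.000796 − 1)×1000 = 0.796‰
f_A = (δ_mix − δ_B)/(δ_A − δ_B) = (-28.8 − (0.796))/(-76.020 − (0.796))
f_A = -29.596 / -76.816 = 0.3853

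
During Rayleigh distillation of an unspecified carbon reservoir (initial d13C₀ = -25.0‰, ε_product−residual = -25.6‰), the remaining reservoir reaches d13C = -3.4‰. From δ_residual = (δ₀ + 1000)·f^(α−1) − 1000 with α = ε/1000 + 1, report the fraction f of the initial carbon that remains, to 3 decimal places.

0.425

α − 1 = ε/1000 = -0.0256
(δ_res + 1000)/(δ₀ + 1000) = (-3.4 + 1000)/(-25.0 + 1000) = 996.6/975.0 = 1.022154
f = 1.022154^(1/-0.0256) = exp(ln(1.022154)/-0.0256) = exp(0.02191/-0.0256)
f = exp(-0.8559) = 0.4249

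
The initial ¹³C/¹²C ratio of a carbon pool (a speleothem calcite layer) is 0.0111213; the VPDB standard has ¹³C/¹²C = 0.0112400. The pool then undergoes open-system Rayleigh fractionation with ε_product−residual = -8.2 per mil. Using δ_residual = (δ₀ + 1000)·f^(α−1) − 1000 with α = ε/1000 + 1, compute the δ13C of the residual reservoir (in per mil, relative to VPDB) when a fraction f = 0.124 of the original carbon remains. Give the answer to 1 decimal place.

δ₀ = (0.0111213/0.0112400 − 1)×1000 = (0.989440 − 1)×1000 = -10.560 per mil
α − 1 = ε/1000 = -0.0082
f^(α−1) = 0.124^(-0.0082) = 1.017265
δ_res = (-10.560 + 1000) × 1.017265 − 1000 = 1006.522 − 1000 = 6.52 per mil

6.5 per mil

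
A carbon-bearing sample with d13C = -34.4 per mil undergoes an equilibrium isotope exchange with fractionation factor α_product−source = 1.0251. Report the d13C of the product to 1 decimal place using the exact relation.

-10.2 per mil

δ_product = (δ_source + 1000)·α − 1000
δ_product = (-34.4 + 1000) × 1.0251 − 1000
δ_product = 989.837 − 1000 = -10.16 per mil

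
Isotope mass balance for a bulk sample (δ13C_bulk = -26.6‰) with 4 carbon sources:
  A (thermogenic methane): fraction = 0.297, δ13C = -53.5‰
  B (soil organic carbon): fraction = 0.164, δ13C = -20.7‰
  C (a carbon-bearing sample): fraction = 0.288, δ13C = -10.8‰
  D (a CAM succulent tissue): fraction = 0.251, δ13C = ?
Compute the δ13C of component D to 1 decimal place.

-16.8‰

Isotope mass balance: δ_bulk = Σ fᵢ·δᵢ.
-26.6 = 0.297×(-53.5) + 0.164×(-20.7) + 0.288×(-10.8) + 0.251×δ_D
0.251·δ_D = -26.6 − (-22.395) = -4.205
δ_D = -4.205 / 0.251 = -16.75‰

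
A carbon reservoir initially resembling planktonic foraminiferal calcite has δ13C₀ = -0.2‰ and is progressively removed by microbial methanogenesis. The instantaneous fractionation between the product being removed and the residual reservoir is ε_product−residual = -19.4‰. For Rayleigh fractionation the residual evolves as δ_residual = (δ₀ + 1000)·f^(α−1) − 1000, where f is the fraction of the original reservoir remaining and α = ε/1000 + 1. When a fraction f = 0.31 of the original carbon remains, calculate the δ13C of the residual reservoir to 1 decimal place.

22.8‰

Rayleigh residual: δ_res = (δ₀ + 1000)·f^(α−1) − 1000
α = ε/1000 + 1 = 0.98060, so α − 1 = -0.01940
f^(α−1) = 0.31^(-0.01940) = 1.022981
δ_res = (-0.2 + 1000) × 1.022981 − 1000 = 1022.776 − 1000 = 22.78‰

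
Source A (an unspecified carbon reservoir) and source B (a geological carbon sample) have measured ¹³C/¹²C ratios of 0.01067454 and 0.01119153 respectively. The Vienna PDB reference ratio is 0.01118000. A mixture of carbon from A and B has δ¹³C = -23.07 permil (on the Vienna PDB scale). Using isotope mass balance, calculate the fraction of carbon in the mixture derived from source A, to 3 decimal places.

0.521

δ_A = (0.01067454/0.01118000 − 1)×1000 = (0.954789 − 1)×1000 = -45.211 permil
δ_B = (0.01119153/0.01118000 − 1)×1000 = (1.001031 − 1)×1000 = 1.031 permil
f_A = (δ_mix − δ_B)/(δ_A − δ_B) = (-23.07 − (1.031))/(-45.211 − (1.031))
f_A = -24.101 / -46.242 = 0.5212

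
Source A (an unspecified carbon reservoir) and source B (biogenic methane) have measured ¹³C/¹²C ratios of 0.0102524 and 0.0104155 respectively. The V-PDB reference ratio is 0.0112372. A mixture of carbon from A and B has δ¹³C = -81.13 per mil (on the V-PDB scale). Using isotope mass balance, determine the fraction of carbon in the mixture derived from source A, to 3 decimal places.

δ_A = (0.0102524/0.0112372 − 1)×1000 = (0.912363 − 1)×1000 = -87.637 per mil
δ_B = (0.0104155/0.0112372 − 1)×1000 = (0.926877 − 1)×1000 = -73.123 per mil
f_A = (δ_mix − δ_B)/(δ_A − δ_B) = (-81.13 − (-73.123))/(-87.637 − (-73.123))
f_A = -8.007 / -14.514 = 0.5516

0.552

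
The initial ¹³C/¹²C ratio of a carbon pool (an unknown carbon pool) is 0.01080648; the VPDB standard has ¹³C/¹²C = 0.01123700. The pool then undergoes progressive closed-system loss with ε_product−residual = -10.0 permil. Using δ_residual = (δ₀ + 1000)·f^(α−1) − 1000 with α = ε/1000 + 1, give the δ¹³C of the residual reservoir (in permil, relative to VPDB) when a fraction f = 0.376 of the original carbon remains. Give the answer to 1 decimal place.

-28.9 permil

δ₀ = (0.01080648/0.01123700 − 1)×1000 = (0.961687 − 1)×1000 = -38.313 permil
α − 1 = ε/1000 = -0.0100
f^(α−1) = 0.376^(-0.0100) = 1.009830
δ_res = (-38.313 + 1000) × 1.009830 − 1000 = 971.140 − 1000 = -28.86 permil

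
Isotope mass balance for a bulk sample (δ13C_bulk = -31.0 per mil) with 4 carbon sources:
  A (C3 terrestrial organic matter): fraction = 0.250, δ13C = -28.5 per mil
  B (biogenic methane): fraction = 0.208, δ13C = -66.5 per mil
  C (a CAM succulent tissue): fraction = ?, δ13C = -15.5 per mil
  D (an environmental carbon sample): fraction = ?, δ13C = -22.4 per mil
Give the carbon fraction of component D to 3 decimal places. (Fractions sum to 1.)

Let f_D and f_C be the unknown fractions; fractions sum to 1 so f_D + f_C = 0.542.
Mass balance: Σ fᵢ·δᵢ = δ_bulk ⇒ f_D·(-22.4) + f_C·(-15.5) = -31.0 − (-20.957) = -10.043
Substitute f_C = 0.542 − f_D:
f_D·(-22.4 − -15.5) = -10.043 − 0.542×(-15.5) = -1.642
f_D = -1.642 / -6.9 = 0.2380

0.238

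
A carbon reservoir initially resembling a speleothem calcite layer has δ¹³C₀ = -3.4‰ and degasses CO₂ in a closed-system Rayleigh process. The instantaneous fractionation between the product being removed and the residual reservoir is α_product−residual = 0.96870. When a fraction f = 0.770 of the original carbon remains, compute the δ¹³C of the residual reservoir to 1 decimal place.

4.8‰

Rayleigh residual: δ_res = (δ₀ + 1000)·f^(α−1) − 1000
α − 1 = -0.03130
f^(α−1) = 0.770^(-0.03130) = 1.008214
δ_res = (-3.4 + 1000) × 1.008214 − 1000 = 1004.786 − 1000 = 4.79‰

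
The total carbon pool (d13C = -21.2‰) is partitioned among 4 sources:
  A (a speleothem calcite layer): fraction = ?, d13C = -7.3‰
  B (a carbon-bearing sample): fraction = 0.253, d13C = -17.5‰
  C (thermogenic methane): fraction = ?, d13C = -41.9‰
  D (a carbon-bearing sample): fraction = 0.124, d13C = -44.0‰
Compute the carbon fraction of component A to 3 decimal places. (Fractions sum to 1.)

0.427

Let f_A and f_C be the unknown fractions; fractions sum to 1 so f_A + f_C = 0.623.
Mass balance: Σ fᵢ·δᵢ = δ_bulk ⇒ f_A·(-7.3) + f_C·(-41.9) = -21.2 − (-9.883) = -11.316
Substitute f_C = 0.623 − f_A:
f_A·(-7.3 − -41.9) = -11.316 − 0.623×(-41.9) = 14.787
f_A = 14.787 / 34.6 = 0.4274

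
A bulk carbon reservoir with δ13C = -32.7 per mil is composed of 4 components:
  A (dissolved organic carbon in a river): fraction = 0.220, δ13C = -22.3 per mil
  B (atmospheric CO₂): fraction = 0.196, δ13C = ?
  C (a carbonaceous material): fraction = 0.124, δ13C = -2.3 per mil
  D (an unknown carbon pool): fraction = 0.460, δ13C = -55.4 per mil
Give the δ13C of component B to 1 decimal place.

Isotope mass balance: δ_bulk = Σ fᵢ·δᵢ.
-32.7 = 0.220×(-22.3) + 0.196×δ_B + 0.124×(-2.3) + 0.460×(-55.4)
0.196·δ_B = -32.7 − (-30.675) = -2.025
δ_B = -2.025 / 0.196 = -10.33 per mil

-10.3 per mil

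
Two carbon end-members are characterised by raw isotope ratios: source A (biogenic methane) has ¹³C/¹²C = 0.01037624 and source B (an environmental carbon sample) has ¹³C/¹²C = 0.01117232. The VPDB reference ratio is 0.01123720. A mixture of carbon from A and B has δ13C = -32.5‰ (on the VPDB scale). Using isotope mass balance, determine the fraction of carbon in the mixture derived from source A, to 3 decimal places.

δ_A = (0.01037624/0.01123720 − 1)×1000 = (0.923383 − 1)×1000 = -76.617‰
δ_B = (0.01117232/0.01123720 − 1)×1000 = (0.994226 − 1)×1000 = -5.774‰
f_A = (δ_mix − δ_B)/(δ_A − δ_B) = (-32.5 − (-5.774))/(-76.617 − (-5.774))
f_A = -26.726 / -70.843 = 0.3773

0.377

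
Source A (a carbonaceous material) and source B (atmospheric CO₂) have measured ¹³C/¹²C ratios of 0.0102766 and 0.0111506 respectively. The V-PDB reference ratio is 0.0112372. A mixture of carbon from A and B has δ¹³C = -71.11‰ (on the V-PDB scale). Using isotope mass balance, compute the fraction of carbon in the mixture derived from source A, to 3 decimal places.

0.815

δ_A = (0.0102766/0.0112372 − 1)×1000 = (0.914516 − 1)×1000 = -85.484‰
δ_B = (0.0111506/0.0112372 − 1)×1000 = (0.992293 − 1)×1000 = -7.707‰
f_A = (δ_mix − δ_B)/(δ_A − δ_B) = (-71.11 − (-7.707))/(-85.484 − (-7.707))
f_A = -63.403 / -77.777 = 0.8152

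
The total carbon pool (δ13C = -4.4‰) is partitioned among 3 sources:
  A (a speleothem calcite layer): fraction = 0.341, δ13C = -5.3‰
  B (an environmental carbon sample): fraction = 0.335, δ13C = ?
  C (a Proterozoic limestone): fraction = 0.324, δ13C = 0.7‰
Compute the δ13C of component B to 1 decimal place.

-8.4‰

Isotope mass balance: δ_bulk = Σ fᵢ·δᵢ.
-4.4 = 0.341×(-5.3) + 0.335×δ_B + 0.324×(0.7)
0.335·δ_B = -4.4 − (-1.581) = -2.820
δ_B = -2.820 / 0.335 = -8.42‰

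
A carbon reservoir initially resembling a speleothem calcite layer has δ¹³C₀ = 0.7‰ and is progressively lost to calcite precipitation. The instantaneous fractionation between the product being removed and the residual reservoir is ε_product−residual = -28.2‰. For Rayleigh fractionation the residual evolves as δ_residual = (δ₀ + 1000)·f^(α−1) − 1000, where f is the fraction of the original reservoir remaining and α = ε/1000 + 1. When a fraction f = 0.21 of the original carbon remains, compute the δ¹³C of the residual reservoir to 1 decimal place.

45.7‰

Rayleigh residual: δ_res = (δ₀ + 1000)·f^(α−1) − 1000
α = ε/1000 + 1 = 0.97180, so α − 1 = -0.02820
f^(α−1) = 0.21^(-0.02820) = 1.044993
δ_res = (0.7 + 1000) × 1.044993 − 1000 = 1045.725 − 1000 = 45.72‰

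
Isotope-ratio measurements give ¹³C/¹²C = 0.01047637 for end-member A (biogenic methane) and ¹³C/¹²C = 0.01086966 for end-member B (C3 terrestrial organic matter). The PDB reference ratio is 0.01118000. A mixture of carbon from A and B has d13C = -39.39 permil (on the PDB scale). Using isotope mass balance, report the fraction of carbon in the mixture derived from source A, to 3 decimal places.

δ_A = (0.01047637/0.01118000 − 1)×1000 = (0.937064 − 1)×1000 = -62.936 permil
δ_B = (0.01086966/0.01118000 − 1)×1000 = (0.972242 − 1)×1000 = -27.758 permil
f_A = (δ_mix − δ_B)/(δ_A − δ_B) = (-39.39 − (-27.758))/(-62.936 − (-27.758))
f_A = -11.632 / -35.178 = 0.3306

0.331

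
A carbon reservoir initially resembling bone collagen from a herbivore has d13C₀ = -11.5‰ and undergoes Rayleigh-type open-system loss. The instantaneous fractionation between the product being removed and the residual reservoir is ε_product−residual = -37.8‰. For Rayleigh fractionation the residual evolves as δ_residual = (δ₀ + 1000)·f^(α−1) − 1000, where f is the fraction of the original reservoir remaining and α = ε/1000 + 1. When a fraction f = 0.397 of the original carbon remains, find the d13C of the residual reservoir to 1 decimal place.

Rayleigh residual: δ_res = (δ₀ + 1000)·f^(α−1) − 1000
α = ε/1000 + 1 = 0.96220, so α − 1 = -0.03780
f^(α−1) = 0.397^(-0.03780) = 1.035537
δ_res = (-11.5 + 1000) × 1.035537 − 1000 = 1023.629 − 1000 = 23.63‰

23.6‰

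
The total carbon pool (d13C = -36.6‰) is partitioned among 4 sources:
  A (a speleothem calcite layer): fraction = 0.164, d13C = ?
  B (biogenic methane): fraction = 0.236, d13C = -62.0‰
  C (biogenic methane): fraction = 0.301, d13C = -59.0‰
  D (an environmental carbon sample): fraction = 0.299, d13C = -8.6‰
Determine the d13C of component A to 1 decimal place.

-10.0‰

Isotope mass balance: δ_bulk = Σ fᵢ·δᵢ.
-36.6 = 0.164×δ_A + 0.236×(-62.0) + 0.301×(-59.0) + 0.299×(-8.6)
0.164·δ_A = -36.6 − (-34.962) = -1.638
δ_A = -1.638 / 0.164 = -9.99‰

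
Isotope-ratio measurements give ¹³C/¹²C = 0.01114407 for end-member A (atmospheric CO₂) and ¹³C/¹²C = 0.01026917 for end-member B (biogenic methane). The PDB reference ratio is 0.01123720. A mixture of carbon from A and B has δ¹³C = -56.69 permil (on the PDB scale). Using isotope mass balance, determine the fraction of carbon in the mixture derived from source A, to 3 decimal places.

δ_A = (0.01114407/0.01123720 − 1)×1000 = (0.991712 − 1)×1000 = -8.288 permil
δ_B = (0.01026917/0.01123720 − 1)×1000 = (0.913855 − 1)×1000 = -86.145 permil
f_A = (δ_mix − δ_B)/(δ_A − δ_B) = (-56.69 − (-86.145))/(-8.288 − (-86.145))
f_A = 29.455 / 77.857 = 0.3783

0.378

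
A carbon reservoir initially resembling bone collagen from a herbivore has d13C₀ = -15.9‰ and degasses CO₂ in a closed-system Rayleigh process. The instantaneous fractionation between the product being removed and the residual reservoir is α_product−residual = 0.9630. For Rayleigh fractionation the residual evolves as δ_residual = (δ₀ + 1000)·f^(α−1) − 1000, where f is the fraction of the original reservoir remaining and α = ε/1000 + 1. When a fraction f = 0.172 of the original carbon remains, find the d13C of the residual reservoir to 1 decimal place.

Rayleigh residual: δ_res = (δ₀ + 1000)·f^(α−1) − 1000
α − 1 = -0.03700
f^(α−1) = 0.172^(-0.03700) = 1.067297
δ_res = (-15.9 + 1000) × 1.067297 − 1000 = 1050.327 − 1000 = 50.33‰

50.3‰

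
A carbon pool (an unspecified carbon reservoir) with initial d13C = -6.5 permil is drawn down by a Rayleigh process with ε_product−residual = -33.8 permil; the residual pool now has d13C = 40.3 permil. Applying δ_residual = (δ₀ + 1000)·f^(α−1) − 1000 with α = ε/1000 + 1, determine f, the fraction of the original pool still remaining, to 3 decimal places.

α − 1 = ε/1000 = -0.0338
(δ_res + 1000)/(δ₀ + 1000) = (40.3 + 1000)/(-6.5 + 1000) = 1040.3/993.5 = 1.047106
f = 1.047106^(1/-0.0338) = exp(ln(1.047106)/-0.0338) = exp(0.04603/-0.0338)
f = exp(-1.3618) = 0.2562

0.256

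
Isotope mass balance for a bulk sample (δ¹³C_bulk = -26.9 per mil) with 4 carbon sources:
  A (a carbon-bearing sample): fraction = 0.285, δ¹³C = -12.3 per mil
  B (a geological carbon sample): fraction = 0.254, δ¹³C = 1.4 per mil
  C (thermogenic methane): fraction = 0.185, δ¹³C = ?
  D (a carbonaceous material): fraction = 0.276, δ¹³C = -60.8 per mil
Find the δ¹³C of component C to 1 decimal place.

Isotope mass balance: δ_bulk = Σ fᵢ·δᵢ.
-26.9 = 0.285×(-12.3) + 0.254×(1.4) + 0.185×δ_C + 0.276×(-60.8)
0.185·δ_C = -26.9 − (-19.931) = -6.969
δ_C = -6.969 / 0.185 = -37.67 per mil

-37.7 per mil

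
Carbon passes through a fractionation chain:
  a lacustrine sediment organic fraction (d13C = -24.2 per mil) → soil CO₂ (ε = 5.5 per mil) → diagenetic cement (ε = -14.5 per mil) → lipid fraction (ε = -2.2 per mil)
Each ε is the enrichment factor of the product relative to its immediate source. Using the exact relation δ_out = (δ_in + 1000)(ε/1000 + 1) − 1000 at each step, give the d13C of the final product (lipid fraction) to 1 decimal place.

step 1: δ = (-24.20 + 1000)·(5.5/1000 + 1) − 1000 = -18.83 per mil
step 2: δ = (-18.83 + 1000)·(-14.5/1000 + 1) − 1000 = -33.06 per mil
step 3: δ = (-33.06 + 1000)·(-2.2/1000 + 1) − 1000 = -35.19 per mil

-35.2 per mil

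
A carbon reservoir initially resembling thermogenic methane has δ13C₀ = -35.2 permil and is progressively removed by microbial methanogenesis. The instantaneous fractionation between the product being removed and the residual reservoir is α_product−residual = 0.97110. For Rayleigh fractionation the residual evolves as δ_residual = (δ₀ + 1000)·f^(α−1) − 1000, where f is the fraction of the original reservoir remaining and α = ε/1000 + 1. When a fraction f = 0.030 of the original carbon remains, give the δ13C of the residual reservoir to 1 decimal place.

Rayleigh residual: δ_res = (δ₀ + 1000)·f^(α−1) − 1000
α − 1 = -0.02890
f^(α−1) = 0.030^(-0.02890) = 1.106652
δ_res = (-35.2 + 1000) × 1.106652 − 1000 = 1067.698 − 1000 = 67.70 permil

67.7 permil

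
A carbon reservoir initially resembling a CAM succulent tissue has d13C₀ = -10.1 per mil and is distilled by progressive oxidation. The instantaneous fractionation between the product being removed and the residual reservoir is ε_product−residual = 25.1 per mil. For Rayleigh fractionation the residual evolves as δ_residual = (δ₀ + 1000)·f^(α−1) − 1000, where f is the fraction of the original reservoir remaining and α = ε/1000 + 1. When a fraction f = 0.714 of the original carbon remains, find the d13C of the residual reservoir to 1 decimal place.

Rayleigh residual: δ_res = (δ₀ + 1000)·f^(α−1) − 1000
α = ε/1000 + 1 = 1.02510, so α − 1 = 0.02510
f^(α−1) = 0.714^(0.02510) = 0.991580
δ_res = (-10.1 + 1000) × 0.991580 − 1000 = 981.565 − 1000 = -18.43 per mil

-18.4 per mil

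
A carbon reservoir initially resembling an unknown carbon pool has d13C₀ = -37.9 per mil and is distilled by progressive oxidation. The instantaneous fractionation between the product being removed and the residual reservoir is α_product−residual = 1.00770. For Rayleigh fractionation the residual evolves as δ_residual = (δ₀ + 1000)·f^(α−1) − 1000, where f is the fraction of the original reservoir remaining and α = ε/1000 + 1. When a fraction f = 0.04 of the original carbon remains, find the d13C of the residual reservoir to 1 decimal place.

-61.5 per mil

Rayleigh residual: δ_res = (δ₀ + 1000)·f^(α−1) − 1000
α − 1 = 0.00770
f^(α−1) = 0.04^(0.00770) = 0.975519
δ_res = (-37.9 + 1000) × 0.975519 − 1000 = 938.547 − 1000 = -61.45 per mil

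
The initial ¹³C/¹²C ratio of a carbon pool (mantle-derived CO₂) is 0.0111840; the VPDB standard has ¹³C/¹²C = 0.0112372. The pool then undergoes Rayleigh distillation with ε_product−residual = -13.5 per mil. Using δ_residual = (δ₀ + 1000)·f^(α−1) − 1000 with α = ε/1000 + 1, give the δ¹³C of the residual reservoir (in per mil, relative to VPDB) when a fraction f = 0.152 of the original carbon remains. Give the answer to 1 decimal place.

20.9 per mil

δ₀ = (0.0111840/0.0112372 − 1)×1000 = (0.995266 − 1)×1000 = -4.734 per mil
α − 1 = ε/1000 = -0.0135
f^(α−1) = 0.152^(-0.0135) = 1.025758
δ_res = (-4.734 + 1000) × 1.025758 − 1000 = 1020.902 − 1000 = 20.90 per mil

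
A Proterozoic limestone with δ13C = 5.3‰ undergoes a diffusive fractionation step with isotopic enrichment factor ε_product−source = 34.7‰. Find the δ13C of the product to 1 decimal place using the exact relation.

Exactly, δ_product = (δ_source + 1000)·(ε/1000 + 1) − 1000.
δ_product = (5.3 + 1000) × (34.7/1000 + 1) − 1000
δ_product = 40.18‰

40.2‰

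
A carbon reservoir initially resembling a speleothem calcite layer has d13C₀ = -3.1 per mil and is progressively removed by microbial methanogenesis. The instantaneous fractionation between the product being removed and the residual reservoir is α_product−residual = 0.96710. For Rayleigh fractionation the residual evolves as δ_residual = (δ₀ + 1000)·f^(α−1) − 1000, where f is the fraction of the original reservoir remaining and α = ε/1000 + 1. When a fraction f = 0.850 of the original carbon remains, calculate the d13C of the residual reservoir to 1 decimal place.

Rayleigh residual: δ_res = (δ₀ + 1000)·f^(α−1) − 1000
α − 1 = -0.03290
f^(α−1) = 0.850^(-0.03290) = 1.005361
δ_res = (-3.1 + 1000) × 1.005361 − 1000 = 1002.245 − 1000 = 2.24 per mil

2.2 per mil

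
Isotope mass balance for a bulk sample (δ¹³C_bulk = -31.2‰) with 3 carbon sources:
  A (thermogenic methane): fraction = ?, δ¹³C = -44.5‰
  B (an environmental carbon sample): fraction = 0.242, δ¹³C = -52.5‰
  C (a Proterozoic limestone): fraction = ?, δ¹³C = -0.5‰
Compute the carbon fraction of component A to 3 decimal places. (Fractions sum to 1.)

0.412

Let f_A and f_C be the unknown fractions; fractions sum to 1 so f_A + f_C = 0.758.
Mass balance: Σ fᵢ·δᵢ = δ_bulk ⇒ f_A·(-44.5) + f_C·(-0.5) = -31.2 − (-12.705) = -18.495
Substitute f_C = 0.758 − f_A:
f_A·(-44.5 − -0.5) = -18.495 − 0.758×(-0.5) = -18.116
f_A = -18.116 / -44.0 = 0.4117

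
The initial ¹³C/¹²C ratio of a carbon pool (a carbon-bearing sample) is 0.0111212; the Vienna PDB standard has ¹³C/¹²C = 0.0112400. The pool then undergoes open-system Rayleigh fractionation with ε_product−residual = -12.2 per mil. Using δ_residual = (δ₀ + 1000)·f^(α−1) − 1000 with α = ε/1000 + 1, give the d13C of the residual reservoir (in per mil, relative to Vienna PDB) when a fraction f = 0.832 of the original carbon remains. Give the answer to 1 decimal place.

-8.3 per mil

δ₀ = (0.0111212/0.0112400 − 1)×1000 = (0.989431 − 1)×1000 = -10.569 per mil
α − 1 = ε/1000 = -0.0122
f^(α−1) = 0.832^(-0.0122) = 1.002246
δ_res = (-10.569 + 1000) × 1.002246 − 1000 = 991.653 − 1000 = -8.35 per mil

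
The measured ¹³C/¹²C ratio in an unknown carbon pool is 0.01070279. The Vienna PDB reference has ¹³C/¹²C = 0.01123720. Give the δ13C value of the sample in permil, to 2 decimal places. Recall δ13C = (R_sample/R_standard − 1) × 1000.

δ13C = (R_sample / R_standard − 1) × 1000
R_sample / R_standard = 0.01070279 / 0.01123720 = 0.952443
δ13C = (0.952443 − 1) × 1000 = -47.557 permil

-47.56 permil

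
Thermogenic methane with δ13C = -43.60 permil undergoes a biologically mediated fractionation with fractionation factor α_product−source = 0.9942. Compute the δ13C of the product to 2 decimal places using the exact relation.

-49.15 permil

δ_product = (δ_source + 1000)·α − 1000
δ_product = (-43.60 + 1000) × 0.9942 − 1000
δ_product = 950.853 − 1000 = -49.147 permil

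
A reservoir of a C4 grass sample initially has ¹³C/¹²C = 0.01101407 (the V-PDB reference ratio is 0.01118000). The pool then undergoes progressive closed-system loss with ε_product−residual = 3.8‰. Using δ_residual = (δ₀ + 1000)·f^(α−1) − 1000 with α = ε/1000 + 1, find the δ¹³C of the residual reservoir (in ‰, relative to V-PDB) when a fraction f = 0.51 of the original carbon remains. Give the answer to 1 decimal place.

-17.4‰

δ₀ = (0.01101407/0.01118000 − 1)×1000 = (0.985158 − 1)×1000 = -14.842‰
α − 1 = ε/1000 = 0.0038
f^(α−1) = 0.51^(0.0038) = 0.997445
δ_res = (-14.842 + 1000) × 0.997445 − 1000 = 982.641 − 1000 = -17.36‰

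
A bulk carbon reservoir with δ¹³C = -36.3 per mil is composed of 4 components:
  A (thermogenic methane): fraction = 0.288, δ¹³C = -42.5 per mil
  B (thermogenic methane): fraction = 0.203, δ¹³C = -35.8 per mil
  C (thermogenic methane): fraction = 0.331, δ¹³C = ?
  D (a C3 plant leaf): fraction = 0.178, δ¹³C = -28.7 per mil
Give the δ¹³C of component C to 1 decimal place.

Isotope mass balance: δ_bulk = Σ fᵢ·δᵢ.
-36.3 = 0.288×(-42.5) + 0.203×(-35.8) + 0.331×δ_C + 0.178×(-28.7)
0.331·δ_C = -36.3 − (-24.616) = -11.684
δ_C = -11.684 / 0.331 = -35.30 per mil

-35.3 per mil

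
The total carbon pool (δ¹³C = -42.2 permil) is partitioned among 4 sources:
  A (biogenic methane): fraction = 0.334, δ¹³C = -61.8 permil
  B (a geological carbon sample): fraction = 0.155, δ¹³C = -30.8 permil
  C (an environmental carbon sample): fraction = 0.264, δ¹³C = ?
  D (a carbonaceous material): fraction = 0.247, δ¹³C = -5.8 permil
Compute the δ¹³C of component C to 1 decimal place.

-58.2 permil

Isotope mass balance: δ_bulk = Σ fᵢ·δᵢ.
-42.2 = 0.334×(-61.8) + 0.155×(-30.8) + 0.264×δ_C + 0.247×(-5.8)
0.264·δ_C = -42.2 − (-26.848) = -15.352
δ_C = -15.352 / 0.264 = -58.15 permil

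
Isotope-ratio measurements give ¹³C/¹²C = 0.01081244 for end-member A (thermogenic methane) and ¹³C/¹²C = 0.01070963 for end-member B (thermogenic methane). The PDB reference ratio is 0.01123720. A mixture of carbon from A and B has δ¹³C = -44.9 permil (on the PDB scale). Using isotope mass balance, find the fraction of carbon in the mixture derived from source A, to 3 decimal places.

δ_A = (0.01081244/0.01123720 − 1)×1000 = (0.962201 − 1)×1000 = -37.799 permil
δ_B = (0.01070963/0.01123720 − 1)×1000 = (0.953051 − 1)×1000 = -46.949 permil
f_A = (δ_mix − δ_B)/(δ_A − δ_B) = (-44.9 − (-46.949))/(-37.799 − (-46.949))
f_A = 2.049 / 9.149 = 0.2239

0.224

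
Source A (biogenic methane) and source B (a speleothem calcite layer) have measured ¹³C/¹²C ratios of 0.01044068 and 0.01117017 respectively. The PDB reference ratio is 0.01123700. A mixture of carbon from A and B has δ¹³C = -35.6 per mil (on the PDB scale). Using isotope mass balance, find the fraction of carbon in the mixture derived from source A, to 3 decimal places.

0.457

δ_A = (0.01044068/0.01123700 − 1)×1000 = (0.929134 − 1)×1000 = -70.866 per mil
δ_B = (0.01117017/0.01123700 − 1)×1000 = (0.994053 − 1)×1000 = -5.947 per mil
f_A = (δ_mix − δ_B)/(δ_A − δ_B) = (-35.6 − (-5.947))/(-70.866 − (-5.947))
f_A = -29.653 / -64.919 = 0.4568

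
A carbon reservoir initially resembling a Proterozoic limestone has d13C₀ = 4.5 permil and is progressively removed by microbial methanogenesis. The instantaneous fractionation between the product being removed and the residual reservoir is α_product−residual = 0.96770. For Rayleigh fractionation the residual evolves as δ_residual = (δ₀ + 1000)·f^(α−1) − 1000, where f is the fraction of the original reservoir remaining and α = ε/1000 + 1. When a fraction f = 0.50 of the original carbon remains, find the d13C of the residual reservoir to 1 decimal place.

Rayleigh residual: δ_res = (δ₀ + 1000)·f^(α−1) − 1000
α − 1 = -0.03230
f^(α−1) = 0.50^(-0.03230) = 1.022641
δ_res = (4.5 + 1000) × 1.022641 − 1000 = 1027.243 − 1000 = 27.24 permil

27.2 permil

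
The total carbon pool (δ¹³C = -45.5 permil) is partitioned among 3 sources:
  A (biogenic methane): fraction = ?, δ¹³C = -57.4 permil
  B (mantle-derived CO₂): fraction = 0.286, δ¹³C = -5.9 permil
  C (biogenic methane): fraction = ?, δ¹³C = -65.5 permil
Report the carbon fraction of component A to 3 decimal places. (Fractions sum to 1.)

Let f_A and f_C be the unknown fractions; fractions sum to 1 so f_A + f_C = 0.714.
Mass balance: Σ fᵢ·δᵢ = δ_bulk ⇒ f_A·(-57.4) + f_C·(-65.5) = -45.5 − (-1.687) = -43.813
Substitute f_C = 0.714 − f_A:
f_A·(-57.4 − -65.5) = -43.813 − 0.714×(-65.5) = 2.954
f_A = 2.954 / 8.1 = 0.3647

0.365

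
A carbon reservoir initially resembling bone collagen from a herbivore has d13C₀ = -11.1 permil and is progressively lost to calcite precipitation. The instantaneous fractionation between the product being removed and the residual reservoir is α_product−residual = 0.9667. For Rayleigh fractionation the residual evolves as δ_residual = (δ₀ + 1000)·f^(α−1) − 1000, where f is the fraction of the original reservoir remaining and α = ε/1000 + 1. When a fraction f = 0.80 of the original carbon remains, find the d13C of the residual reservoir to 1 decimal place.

Rayleigh residual: δ_res = (δ₀ + 1000)·f^(α−1) − 1000
α − 1 = -0.03330
f^(α−1) = 0.80^(-0.03330) = 1.007458
δ_res = (-11.1 + 1000) × 1.007458 − 1000 = 996.276 − 1000 = -3.72 permil

-3.7 permil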